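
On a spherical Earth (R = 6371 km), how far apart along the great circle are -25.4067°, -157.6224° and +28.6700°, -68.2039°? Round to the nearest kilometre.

11276 km

Δλ = -68.2039 − -157.6224 = 89.4185°.
Δφ = 28.6700 − -25.4067 = 54.0767°.
a = sin²(Δφ/2) + cos φ₁ · cos φ₂ · sin²(Δλ/2) = 0.598897.
c = 2·atan2(√a, √(1−a)) = 1.76990 rad → d = 6371·c ≈ 11276.06 km.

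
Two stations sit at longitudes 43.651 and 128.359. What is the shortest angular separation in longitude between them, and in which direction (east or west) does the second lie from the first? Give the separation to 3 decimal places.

Raw difference: 128.359 − 43.651 = 84.708°.
Normalise into (−180°, 180°]: 84.708° stays 84.708°.
Positive ⇒ the second point lies to the east; separation 84.708°.

84.708° east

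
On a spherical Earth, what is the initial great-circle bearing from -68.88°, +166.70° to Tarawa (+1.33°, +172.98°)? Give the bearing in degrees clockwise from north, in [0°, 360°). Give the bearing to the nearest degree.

Δλ = 172.98 − 166.70 = 6.28°.
θ = atan2( sin Δλ · cos φ₂ , cos φ₁ · sin φ₂ − sin φ₁ · cos φ₂ · cos Δλ )
  = atan2(0.10936, 0.93534) = 6.669° → normalised to [0°, 360°): 6.669°.

7°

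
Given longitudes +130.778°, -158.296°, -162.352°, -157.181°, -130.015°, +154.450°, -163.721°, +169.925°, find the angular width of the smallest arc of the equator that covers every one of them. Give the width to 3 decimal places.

99.207°

Sort the longitudes: -163.721°, -162.352°, -158.296°, -157.181°, -130.015°, +130.778°, +154.450°, +169.925°.
Eastward gaps between consecutive values (wrapping around): 1.369°, 4.056°, 1.115°, 27.166°, 260.793°, 23.672°, 15.475°, 26.354°.
Largest gap = 260.793° ⇒ minimal covering band is its complement: 360° − 260.793° = 99.207°.
Band runs from +130.778° eastward to -130.015°, crossing the antimeridian.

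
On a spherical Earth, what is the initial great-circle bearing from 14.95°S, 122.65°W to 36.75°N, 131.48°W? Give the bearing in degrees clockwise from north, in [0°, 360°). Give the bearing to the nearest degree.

Δλ = -131.48 − -122.65 = -8.83°.
θ = atan2( sin Δλ · cos φ₂ , cos φ₁ · sin φ₂ − sin φ₁ · cos φ₂ · cos Δλ )
  = atan2(-0.12300, 0.78233) = -8.935° → normalised to [0°, 360°): 351.065°.

351°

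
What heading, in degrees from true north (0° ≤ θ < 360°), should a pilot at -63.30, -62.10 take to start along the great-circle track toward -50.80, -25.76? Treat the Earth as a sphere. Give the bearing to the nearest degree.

Δλ = -25.76 − -62.10 = 36.34°.
θ = atan2( sin Δλ · cos φ₂ , cos φ₁ · sin φ₂ − sin φ₁ · cos φ₂ · cos Δλ )
  = atan2(0.37453, 0.10663) = 74.109° → normalised to [0°, 360°): 74.109°.

74°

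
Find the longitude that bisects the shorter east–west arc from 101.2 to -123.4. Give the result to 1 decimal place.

Signed shortest Δλ from +101.2° to -123.4° is +135.4°.
Midpoint longitude = +101.2° + (+135.4°)/2 = +101.2° + 67.7° = +168.9°.
(The naïve average (+101.2 + -123.4)/2 = -11.1° is on the wrong side of the globe.)

+168.9°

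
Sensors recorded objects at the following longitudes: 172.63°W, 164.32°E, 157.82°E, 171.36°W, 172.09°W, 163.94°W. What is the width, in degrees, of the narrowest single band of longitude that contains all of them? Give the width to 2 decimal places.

Sort the longitudes: -172.63°, -172.09°, -171.36°, -163.94°, +157.82°, +164.32°.
Eastward gaps between consecutive values (wrapping around): 0.54°, 0.73°, 7.42°, 321.76°, 6.50°, 23.05°.
Largest gap = 321.76° ⇒ minimal covering band is its complement: 360° − 321.76° = 38.24°.
Band runs from +157.82° eastward to -163.94°, crossing the antimeridian.

38.24°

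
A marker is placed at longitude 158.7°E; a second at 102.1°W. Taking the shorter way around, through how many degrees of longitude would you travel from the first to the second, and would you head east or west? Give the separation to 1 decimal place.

Raw difference: -102.1 − 158.7 = -260.8°.
Normalise into (−180°, 180°]: -260.8° + 360° = 99.2°.
Positive ⇒ the second point lies to the east; separation 99.2°.

99.2° east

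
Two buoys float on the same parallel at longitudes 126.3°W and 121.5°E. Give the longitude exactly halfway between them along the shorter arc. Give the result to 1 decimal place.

Signed shortest Δλ from -126.3° to +121.5° is -112.2°.
Midpoint longitude = -126.3° + (-112.2°)/2 = -126.3° − 56.1° = -182.4°.
Normalise into (−180°, 180°]: +177.6°.
(The naïve average (-126.3 + +121.5)/2 = -2.4° is on the wrong side of the globe.)

177.6°E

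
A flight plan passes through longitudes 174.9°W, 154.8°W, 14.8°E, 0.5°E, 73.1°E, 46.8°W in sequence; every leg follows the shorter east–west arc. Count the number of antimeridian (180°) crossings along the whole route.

0

Leg 1: -174.9° → -154.8°, shortest Δλ = 20.1° (east) — does not cross 180°.
Leg 2: -154.8° → +14.8°, shortest Δλ = 169.6° (east) — does not cross 180°.
Leg 3: +14.8° → +0.5°, shortest Δλ = -14.3° (west) — does not cross 180°.
Leg 4: +0.5° → +73.1°, shortest Δλ = 72.6° (east) — does not cross 180°.
Leg 5: +73.1° → -46.8°, shortest Δλ = -119.9° (west) — does not cross 180°.
Total crossings: 0.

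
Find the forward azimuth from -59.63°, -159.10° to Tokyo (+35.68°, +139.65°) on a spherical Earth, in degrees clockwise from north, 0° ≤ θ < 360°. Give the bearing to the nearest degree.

312°

Δλ = 139.65 − -159.10 = 298.75°; wrapped into (−180°, 180°]: -61.25°.
θ = atan2( sin Δλ · cos φ₂ , cos φ₁ · sin φ₂ − sin φ₁ · cos φ₂ · cos Δλ )
  = atan2(-0.71215, 0.63197) = -48.414° → normalised to [0°, 360°): 311.586°.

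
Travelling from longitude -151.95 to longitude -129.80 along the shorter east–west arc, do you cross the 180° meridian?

Signed shortest Δλ = ((-129.80 − -151.95 + 180) mod 360) − 180 = 22.15°.
Going east by 22.15° from -151.95° reaches -129.80° without touching 180°.

No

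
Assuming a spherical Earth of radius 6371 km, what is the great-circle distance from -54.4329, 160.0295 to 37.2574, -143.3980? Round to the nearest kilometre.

Δλ = -143.3980 − 160.0295 = -303.4275°; wrapped into (−180°, 180°]: 56.5725°.
Δφ = 37.2574 − -54.4329 = 91.6903°.
a = sin²(Δφ/2) + cos φ₁ · cos φ₂ · sin²(Δλ/2) = 0.618709.
c = 2·atan2(√a, √(1−a)) = 1.81050 rad → d = 6371·c ≈ 11534.72 km.

11535 km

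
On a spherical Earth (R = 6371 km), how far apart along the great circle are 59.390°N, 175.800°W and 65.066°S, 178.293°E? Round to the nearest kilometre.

13848 km

Δλ = 178.293 − -175.800 = 354.093°; wrapped into (−180°, 180°]: -5.907°.
Δφ = -65.066 − 59.390 = -124.456°.
a = sin²(Δφ/2) + cos φ₁ · cos φ₂ · sin²(Δλ/2) = 0.783456.
c = 2·atan2(√a, √(1−a)) = 2.17355 rad → d = 6371·c ≈ 13847.69 km.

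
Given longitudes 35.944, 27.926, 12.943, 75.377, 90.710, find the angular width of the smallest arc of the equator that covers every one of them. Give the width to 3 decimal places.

77.767°

Sort the longitudes: +12.943°, +27.926°, +35.944°, +75.377°, +90.710°.
Eastward gaps between consecutive values (wrapping around): 14.983°, 8.018°, 39.433°, 15.333°, 282.233°.
Largest gap = 282.233° ⇒ minimal covering band is its complement: 360° − 282.233° = 77.767°.
Band runs from +12.943° eastward to +90.710°.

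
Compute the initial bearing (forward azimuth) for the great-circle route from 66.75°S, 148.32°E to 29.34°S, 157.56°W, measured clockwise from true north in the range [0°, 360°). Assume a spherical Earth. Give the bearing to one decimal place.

68.7°

Δλ = -157.56 − 148.32 = -305.88°; wrapped into (−180°, 180°]: 54.12°.
θ = atan2( sin Δλ · cos φ₂ , cos φ₁ · sin φ₂ − sin φ₁ · cos φ₂ · cos Δλ )
  = atan2(0.70631, 0.27600) = 68.656° → normalised to [0°, 360°): 68.656°.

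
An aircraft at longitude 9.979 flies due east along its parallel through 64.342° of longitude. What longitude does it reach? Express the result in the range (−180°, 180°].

+74.321°

Start at +9.979°; shift +64.342° → +74.321°.
+74.321° already lies in (−180°, 180°].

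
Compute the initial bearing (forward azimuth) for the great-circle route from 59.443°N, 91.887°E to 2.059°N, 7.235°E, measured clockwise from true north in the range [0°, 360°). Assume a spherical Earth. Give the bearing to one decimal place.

Δλ = 7.235 − 91.887 = -84.652°.
θ = atan2( sin Δλ · cos φ₂ , cos φ₁ · sin φ₂ − sin φ₁ · cos φ₂ · cos Δλ )
  = atan2(-0.99500, -0.06194) = -93.562° → normalised to [0°, 360°): 266.438°.

266.4°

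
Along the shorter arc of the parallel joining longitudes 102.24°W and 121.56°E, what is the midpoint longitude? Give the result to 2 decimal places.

Signed shortest Δλ from -102.24° to +121.56° is -136.20°.
Midpoint longitude = -102.24° + (-136.20°)/2 = -102.24° − 68.10° = -170.34°.
(The naïve average (-102.24 + +121.56)/2 = 9.66° is on the wrong side of the globe.)

170.34°W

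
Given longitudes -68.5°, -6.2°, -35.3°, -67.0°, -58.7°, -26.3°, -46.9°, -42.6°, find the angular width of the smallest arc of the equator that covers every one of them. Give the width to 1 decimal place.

Sort the longitudes: -68.5°, -67.0°, -58.7°, -46.9°, -42.6°, -35.3°, -26.3°, -6.2°.
Eastward gaps between consecutive values (wrapping around): 1.5°, 8.3°, 11.8°, 4.3°, 7.3°, 9.0°, 20.1°, 297.7°.
Largest gap = 297.7° ⇒ minimal covering band is its complement: 360° − 297.7° = 62.3°.
Band runs from -68.5° eastward to -6.2°.

62.3°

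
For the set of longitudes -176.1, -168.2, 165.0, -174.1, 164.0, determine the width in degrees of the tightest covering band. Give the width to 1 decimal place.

27.8°

Sort the longitudes: -176.1°, -174.1°, -168.2°, +164.0°, +165.0°.
Eastward gaps between consecutive values (wrapping around): 2.0°, 5.9°, 332.2°, 1.0°, 18.9°.
Largest gap = 332.2° ⇒ minimal covering band is its complement: 360° − 332.2° = 27.8°.
Band runs from +164.0° eastward to -168.2°, crossing the antimeridian.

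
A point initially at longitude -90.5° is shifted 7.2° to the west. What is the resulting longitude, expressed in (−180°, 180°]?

-97.7°

Start at -90.5°; shift −7.2° → -97.7°.
-97.7° already lies in (−180°, 180°].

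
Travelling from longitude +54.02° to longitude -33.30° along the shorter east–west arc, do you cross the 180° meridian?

Signed shortest Δλ = ((-33.30 − 54.02 + 180) mod 360) − 180 = -87.32°.
Going west by 87.32° from +54.02° reaches -33.30° without touching 180°.

No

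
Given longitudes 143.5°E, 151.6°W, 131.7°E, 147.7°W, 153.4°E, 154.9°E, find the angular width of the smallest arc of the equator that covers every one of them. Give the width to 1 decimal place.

80.6°

Sort the longitudes: -151.6°, -147.7°, +131.7°, +143.5°, +153.4°, +154.9°.
Eastward gaps between consecutive values (wrapping around): 3.9°, 279.4°, 11.8°, 9.9°, 1.5°, 53.5°.
Largest gap = 279.4° ⇒ minimal covering band is its complement: 360° − 279.4° = 80.6°.
Band runs from +131.7° eastward to -147.7°, crossing the antimeridian.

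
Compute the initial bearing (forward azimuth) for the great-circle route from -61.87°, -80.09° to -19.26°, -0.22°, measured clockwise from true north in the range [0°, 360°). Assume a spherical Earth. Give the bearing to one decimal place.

Δλ = -0.22 − -80.09 = 79.87°.
θ = atan2( sin Δλ · cos φ₂ , cos φ₁ · sin φ₂ − sin φ₁ · cos φ₂ · cos Δλ )
  = atan2(0.92932, -0.00909) = 90.561° → normalised to [0°, 360°): 90.561°.

90.6°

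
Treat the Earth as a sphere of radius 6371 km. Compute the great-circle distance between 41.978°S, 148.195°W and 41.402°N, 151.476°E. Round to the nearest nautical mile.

Δλ = 151.476 − -148.195 = 299.671°; wrapped into (−180°, 180°]: -60.329°.
Δφ = 41.402 − -41.978 = 83.380°.
a = sin²(Δφ/2) + cos φ₁ · cos φ₂ · sin²(Δλ/2) = 0.583151.
c = 2·atan2(√a, √(1−a)) = 1.73787 rad → d = 6371·c ≈ 11072.00 km ≈ 5978.40 nmi.

5978 nmi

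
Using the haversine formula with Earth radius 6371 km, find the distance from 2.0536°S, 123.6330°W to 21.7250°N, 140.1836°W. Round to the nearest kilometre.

Δλ = -140.1836 − -123.6330 = -16.5506°.
Δφ = 21.7250 − -2.0536 = 23.7786°.
a = sin²(Δφ/2) + cos φ₁ · cos φ₂ · sin²(Δλ/2) = 0.061677.
c = 2·atan2(√a, √(1−a)) = 0.50195 rad → d = 6371·c ≈ 3197.92 km.

3198 km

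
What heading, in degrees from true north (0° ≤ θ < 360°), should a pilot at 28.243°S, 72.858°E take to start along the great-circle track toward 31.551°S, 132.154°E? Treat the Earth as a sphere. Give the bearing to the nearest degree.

Δλ = 132.154 − 72.858 = 59.296°.
θ = atan2( sin Δλ · cos φ₂ , cos φ₁ · sin φ₂ − sin φ₁ · cos φ₂ · cos Δλ )
  = atan2(0.73271, -0.25506) = 109.193° → normalised to [0°, 360°): 109.193°.

109°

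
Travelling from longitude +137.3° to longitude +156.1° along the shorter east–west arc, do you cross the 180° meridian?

No

Signed shortest Δλ = ((156.1 − 137.3 + 180) mod 360) − 180 = 18.8°.
Going east by 18.8° from +137.3° reaches +156.1° without touching 180°.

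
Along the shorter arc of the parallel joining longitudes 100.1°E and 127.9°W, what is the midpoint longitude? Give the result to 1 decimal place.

166.1°E

Signed shortest Δλ from +100.1° to -127.9° is +132.0°.
Midpoint longitude = +100.1° + (+132.0°)/2 = +100.1° + 66.0° = +166.1°.
(The naïve average (+100.1 + -127.9)/2 = -13.9° is on the wrong side of the globe.)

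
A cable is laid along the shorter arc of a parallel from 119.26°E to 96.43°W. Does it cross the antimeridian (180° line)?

Yes

Naïve |-96.43 − 119.26| = 215.69° > 180°, so the shorter arc goes the other way round — across 180°.
Signed shortest Δλ = ((-96.43 − 119.26 + 180) mod 360) − 180 = 144.31°.
Going east by 144.31° from +119.26° passes through 180° before reaching -96.43°.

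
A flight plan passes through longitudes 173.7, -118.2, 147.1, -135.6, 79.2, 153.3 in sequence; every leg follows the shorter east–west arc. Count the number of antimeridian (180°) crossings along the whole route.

Leg 1: +173.7° → -118.2°, shortest Δλ = 68.1° (east) — crosses 180°.
Leg 2: -118.2° → +147.1°, shortest Δλ = -94.7° (west) — crosses 180°.
Leg 3: +147.1° → -135.6°, shortest Δλ = 77.3° (east) — crosses 180°.
Leg 4: -135.6° → +79.2°, shortest Δλ = -145.2° (west) — crosses 180°.
Leg 5: +79.2° → +153.3°, shortest Δλ = 74.1° (east) — does not cross 180°.
Total crossings: 4.

4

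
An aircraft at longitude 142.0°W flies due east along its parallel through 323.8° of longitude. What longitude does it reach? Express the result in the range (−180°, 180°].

178.2°W

Start at -142.0°; shift +323.8° → +181.8°.
+181.8° lies outside (−180°, 180°]; subtract 360° → -178.2°.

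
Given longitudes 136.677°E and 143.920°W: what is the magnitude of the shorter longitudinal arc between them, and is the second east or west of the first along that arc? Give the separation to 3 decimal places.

79.403° east

Raw difference: -143.920 − 136.677 = -280.597°.
Normalise into (−180°, 180°]: -280.597° + 360° = 79.403°.
Positive ⇒ the second point lies to the east; separation 79.403°.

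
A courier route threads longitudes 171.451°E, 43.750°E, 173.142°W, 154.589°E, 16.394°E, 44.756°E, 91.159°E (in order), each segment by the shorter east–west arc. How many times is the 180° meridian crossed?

2

Leg 1: +171.451° → +43.750°, shortest Δλ = -127.701° (west) — does not cross 180°.
Leg 2: +43.750° → -173.142°, shortest Δλ = 143.108° (east) — crosses 180°.
Leg 3: -173.142° → +154.589°, shortest Δλ = -32.269° (west) — crosses 180°.
Leg 4: +154.589° → +16.394°, shortest Δλ = -138.195° (west) — does not cross 180°.
Leg 5: +16.394° → +44.756°, shortest Δλ = 28.362° (east) — does not cross 180°.
Leg 6: +44.756° → +91.159°, shortest Δλ = 46.403° (east) — does not cross 180°.
Total crossings: 2.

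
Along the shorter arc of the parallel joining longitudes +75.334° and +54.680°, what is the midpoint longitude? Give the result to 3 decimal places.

Signed shortest Δλ from +75.334° to +54.680° is -20.654°.
Midpoint longitude = +75.334° + (-20.654°)/2 = +75.334° − 10.327° = +65.007°.

+65.007°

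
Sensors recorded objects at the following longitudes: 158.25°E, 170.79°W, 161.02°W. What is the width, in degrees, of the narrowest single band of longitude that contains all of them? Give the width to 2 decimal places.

Sort the longitudes: -170.79°, -161.02°, +158.25°.
Eastward gaps between consecutive values (wrapping around): 9.77°, 319.27°, 30.96°.
Largest gap = 319.27° ⇒ minimal covering band is its complement: 360° − 319.27° = 40.73°.
Band runs from +158.25° eastward to -161.02°, crossing the antimeridian.

40.73°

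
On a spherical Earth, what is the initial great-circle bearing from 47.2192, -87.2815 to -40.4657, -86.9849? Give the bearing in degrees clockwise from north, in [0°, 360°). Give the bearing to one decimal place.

179.8°

Δλ = -86.9849 − -87.2815 = 0.2966°.
θ = atan2( sin Δλ · cos φ₂ , cos φ₁ · sin φ₂ − sin φ₁ · cos φ₂ · cos Δλ )
  = atan2(0.00394, -0.99918) = 179.774° → normalised to [0°, 360°): 179.774°.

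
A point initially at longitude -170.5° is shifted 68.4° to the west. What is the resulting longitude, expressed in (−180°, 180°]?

+121.1°

Start at -170.5°; shift −68.4° → -238.9°.
-238.9° lies outside (−180°, 180°]; add 360° → +121.1°.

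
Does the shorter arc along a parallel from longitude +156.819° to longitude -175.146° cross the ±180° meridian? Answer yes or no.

Naïve |-175.146 − 156.819| = 331.965° > 180°, so the shorter arc goes the other way round — across 180°.
Signed shortest Δλ = ((-175.146 − 156.819 + 180) mod 360) − 180 = 28.035°.
Going east by 28.035° from +156.819° passes through 180° before reaching -175.146°.

Yes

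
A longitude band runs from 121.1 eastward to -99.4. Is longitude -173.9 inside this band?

Yes

Band width going east from +121.1° to -99.4°: ((-99.4 − 121.1) mod 360) = 139.5°.
Offset of -173.9° east of the west edge: ((-173.9 − 121.1) mod 360) = 65.0°.
65.0° ≤ 139.5° ⇒ inside.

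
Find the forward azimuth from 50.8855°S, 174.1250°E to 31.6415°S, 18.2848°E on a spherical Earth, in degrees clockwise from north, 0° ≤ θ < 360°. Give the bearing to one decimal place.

Δλ = 18.2848 − 174.1250 = -155.8402°.
θ = atan2( sin Δλ · cos φ₂ , cos φ₁ · sin φ₂ − sin φ₁ · cos φ₂ · cos Δλ )
  = atan2(-0.34844, -0.93365) = -159.534° → normalised to [0°, 360°): 200.466°.

200.5°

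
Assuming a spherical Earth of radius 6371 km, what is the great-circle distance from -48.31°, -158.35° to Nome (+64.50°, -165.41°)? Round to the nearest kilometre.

12559 km

Δλ = -165.41 − -158.35 = -7.06°.
Δφ = 64.50 − -48.31 = 112.81°.
a = sin²(Δφ/2) + cos φ₁ · cos φ₂ · sin²(Δλ/2) = 0.694924.
c = 2·atan2(√a, √(1−a)) = 1.97126 rad → d = 6371·c ≈ 12558.91 km.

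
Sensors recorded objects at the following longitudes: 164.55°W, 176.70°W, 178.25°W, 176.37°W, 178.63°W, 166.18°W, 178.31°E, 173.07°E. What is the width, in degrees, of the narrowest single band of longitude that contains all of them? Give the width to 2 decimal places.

22.38°

Sort the longitudes: -178.63°, -178.25°, -176.70°, -176.37°, -166.18°, -164.55°, +173.07°, +178.31°.
Eastward gaps between consecutive values (wrapping around): 0.38°, 1.55°, 0.33°, 10.19°, 1.63°, 337.62°, 5.24°, 3.06°.
Largest gap = 337.62° ⇒ minimal covering band is its complement: 360° − 337.62° = 22.38°.
Band runs from +173.07° eastward to -164.55°, crossing the antimeridian.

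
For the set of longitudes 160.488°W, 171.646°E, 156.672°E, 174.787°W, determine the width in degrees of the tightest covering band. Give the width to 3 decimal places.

Sort the longitudes: -174.787°, -160.488°, +156.672°, +171.646°.
Eastward gaps between consecutive values (wrapping around): 14.299°, 317.160°, 14.974°, 13.567°.
Largest gap = 317.160° ⇒ minimal covering band is its complement: 360° − 317.160° = 42.840°.
Band runs from +156.672° eastward to -160.488°, crossing the antimeridian.

42.840°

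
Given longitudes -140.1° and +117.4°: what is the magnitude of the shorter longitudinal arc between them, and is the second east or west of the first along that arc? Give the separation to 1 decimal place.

102.5° west

Raw difference: 117.4 − -140.1 = 257.5°.
Normalise into (−180°, 180°]: 257.5° − 360° = -102.5°.
Negative ⇒ the second point lies to the west; separation 102.5°.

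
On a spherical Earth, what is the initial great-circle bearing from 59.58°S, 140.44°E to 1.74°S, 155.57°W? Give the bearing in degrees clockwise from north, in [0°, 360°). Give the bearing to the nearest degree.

Δλ = -155.57 − 140.44 = -296.01°; wrapped into (−180°, 180°]: 63.99°.
θ = atan2( sin Δλ · cos φ₂ , cos φ₁ · sin φ₂ − sin φ₁ · cos φ₂ · cos Δλ )
  = atan2(0.89830, 0.36261) = 68.018° → normalised to [0°, 360°): 68.018°.

68°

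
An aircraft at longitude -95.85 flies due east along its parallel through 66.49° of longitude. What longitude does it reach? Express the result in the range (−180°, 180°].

Start at -95.85°; shift +66.49° → -29.36°.
-29.36° already lies in (−180°, 180°].

-29.36°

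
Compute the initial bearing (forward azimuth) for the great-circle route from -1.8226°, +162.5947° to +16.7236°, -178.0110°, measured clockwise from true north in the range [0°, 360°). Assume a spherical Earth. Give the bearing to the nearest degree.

45°

Δλ = -178.0110 − 162.5947 = -340.6057°; wrapped into (−180°, 180°]: 19.3943°.
θ = atan2( sin Δλ · cos φ₂ , cos φ₁ · sin φ₂ − sin φ₁ · cos φ₂ · cos Δλ )
  = atan2(0.31802, 0.31634) = 45.152° → normalised to [0°, 360°): 45.152°.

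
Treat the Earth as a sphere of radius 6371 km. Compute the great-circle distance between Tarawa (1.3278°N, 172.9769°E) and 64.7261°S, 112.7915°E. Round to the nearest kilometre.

Δλ = 112.7915 − 172.9769 = -60.1854°.
Δφ = -64.7261 − 1.3278 = -66.0539°.
a = sin²(Δφ/2) + cos φ₁ · cos φ₂ · sin²(Δλ/2) = 0.404368.
c = 2·atan2(√a, √(1−a)) = 1.37835 rad → d = 6371·c ≈ 8781.44 km.

8781 km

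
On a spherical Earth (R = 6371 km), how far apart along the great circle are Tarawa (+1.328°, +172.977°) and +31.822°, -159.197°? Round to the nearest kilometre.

Δλ = -159.197 − 172.977 = -332.174°; wrapped into (−180°, 180°]: 27.826°.
Δφ = 31.822 − 1.328 = 30.494°.
a = sin²(Δφ/2) + cos φ₁ · cos φ₂ · sin²(Δλ/2) = 0.118271.
c = 2·atan2(√a, √(1−a)) = 0.70215 rad → d = 6371·c ≈ 4473.37 km.

4473 km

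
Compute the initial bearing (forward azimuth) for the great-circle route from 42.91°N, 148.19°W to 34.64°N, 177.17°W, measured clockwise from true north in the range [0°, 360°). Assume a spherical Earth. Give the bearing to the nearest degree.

Δλ = -177.17 − -148.19 = -28.98°.
θ = atan2( sin Δλ · cos φ₂ , cos φ₁ · sin φ₂ − sin φ₁ · cos φ₂ · cos Δλ )
  = atan2(-0.39862, -0.07370) = -100.475° → normalised to [0°, 360°): 259.525°.

260°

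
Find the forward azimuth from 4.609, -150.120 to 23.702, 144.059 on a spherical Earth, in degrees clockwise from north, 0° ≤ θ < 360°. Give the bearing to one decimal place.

Δλ = 144.059 − -150.120 = 294.179°; wrapped into (−180°, 180°]: -65.821°.
θ = atan2( sin Δλ · cos φ₂ , cos φ₁ · sin φ₂ − sin φ₁ · cos φ₂ · cos Δλ )
  = atan2(-0.83532, 0.37054) = -66.078° → normalised to [0°, 360°): 293.922°.

293.9°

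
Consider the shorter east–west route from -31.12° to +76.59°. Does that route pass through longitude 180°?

Signed shortest Δλ = ((76.59 − -31.12 + 180) mod 360) − 180 = 107.71°.
Going east by 107.71° from -31.12° reaches +76.59° without touching 180°.

No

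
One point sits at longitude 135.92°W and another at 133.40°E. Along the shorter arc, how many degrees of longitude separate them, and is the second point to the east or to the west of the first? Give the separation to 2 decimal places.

Raw difference: 133.40 − -135.92 = 269.32°.
Normalise into (−180°, 180°]: 269.32° − 360° = -90.68°.
Negative ⇒ the second point lies to the west; separation 90.68°.

90.68° west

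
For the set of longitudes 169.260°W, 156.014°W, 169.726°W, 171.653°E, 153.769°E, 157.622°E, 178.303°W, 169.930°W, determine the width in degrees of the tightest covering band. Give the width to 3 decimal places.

50.217°

Sort the longitudes: -178.303°, -169.930°, -169.726°, -169.260°, -156.014°, +153.769°, +157.622°, +171.653°.
Eastward gaps between consecutive values (wrapping around): 8.373°, 0.204°, 0.466°, 13.246°, 309.783°, 3.853°, 14.031°, 10.044°.
Largest gap = 309.783° ⇒ minimal covering band is its complement: 360° − 309.783° = 50.217°.
Band runs from +153.769° eastward to -156.014°, crossing the antimeridian.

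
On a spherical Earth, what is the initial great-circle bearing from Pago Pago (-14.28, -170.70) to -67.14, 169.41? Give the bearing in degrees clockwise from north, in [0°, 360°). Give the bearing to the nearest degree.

189°

Δλ = 169.41 − -170.70 = 340.11°; wrapped into (−180°, 180°]: -19.89°.
θ = atan2( sin Δλ · cos φ₂ , cos φ₁ · sin φ₂ − sin φ₁ · cos φ₂ · cos Δλ )
  = atan2(-0.13217, -0.80288) = -170.652° → normalised to [0°, 360°): 189.348°.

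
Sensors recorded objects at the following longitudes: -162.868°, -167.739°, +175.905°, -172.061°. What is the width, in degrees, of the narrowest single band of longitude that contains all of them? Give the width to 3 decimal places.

21.227°

Sort the longitudes: -172.061°, -167.739°, -162.868°, +175.905°.
Eastward gaps between consecutive values (wrapping around): 4.322°, 4.871°, 338.773°, 12.034°.
Largest gap = 338.773° ⇒ minimal covering band is its complement: 360° − 338.773° = 21.227°.
Band runs from +175.905° eastward to -162.868°, crossing the antimeridian.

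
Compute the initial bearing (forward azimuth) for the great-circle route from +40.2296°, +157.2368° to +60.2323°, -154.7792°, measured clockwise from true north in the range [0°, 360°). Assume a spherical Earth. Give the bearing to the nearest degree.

Δλ = -154.7792 − 157.2368 = -312.0160°; wrapped into (−180°, 180°]: 47.9840°.
θ = atan2( sin Δλ · cos φ₂ , cos φ₁ · sin φ₂ − sin φ₁ · cos φ₂ · cos Δλ )
  = atan2(0.36887, 0.44809) = 39.461° → normalised to [0°, 360°): 39.461°.

39°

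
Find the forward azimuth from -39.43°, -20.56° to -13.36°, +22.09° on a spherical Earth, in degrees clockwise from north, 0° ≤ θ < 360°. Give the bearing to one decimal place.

Δλ = 22.09 − -20.56 = 42.65°.
θ = atan2( sin Δλ · cos φ₂ , cos φ₁ · sin φ₂ − sin φ₁ · cos φ₂ · cos Δλ )
  = atan2(0.65918, 0.27603) = 67.279° → normalised to [0°, 360°): 67.279°.

67.3°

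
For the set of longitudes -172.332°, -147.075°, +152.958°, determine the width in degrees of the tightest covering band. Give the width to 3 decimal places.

59.967°

Sort the longitudes: -172.332°, -147.075°, +152.958°.
Eastward gaps between consecutive values (wrapping around): 25.257°, 300.033°, 34.710°.
Largest gap = 300.033° ⇒ minimal covering band is its complement: 360° − 300.033° = 59.967°.
Band runs from +152.958° eastward to -147.075°, crossing the antimeridian.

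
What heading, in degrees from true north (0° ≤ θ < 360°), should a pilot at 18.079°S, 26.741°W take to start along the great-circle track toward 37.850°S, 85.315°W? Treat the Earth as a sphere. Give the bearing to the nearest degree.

236°

Δλ = -85.315 − -26.741 = -58.574°.
θ = atan2( sin Δλ · cos φ₂ , cos φ₁ · sin φ₂ − sin φ₁ · cos φ₂ · cos Δλ )
  = atan2(-0.67379, -0.45554) = -124.062° → normalised to [0°, 360°): 235.938°.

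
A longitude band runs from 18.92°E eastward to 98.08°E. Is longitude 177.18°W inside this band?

No

Band width going east from +18.92° to +98.08°: ((98.08 − 18.92) mod 360) = 79.16°.
Offset of -177.18° east of the west edge: ((-177.18 − 18.92) mod 360) = 163.90°.
163.90° > 79.16° ⇒ outside.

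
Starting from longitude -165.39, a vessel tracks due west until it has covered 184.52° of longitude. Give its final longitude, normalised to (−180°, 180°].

Start at -165.39°; shift −184.52° → -349.91°.
-349.91° lies outside (−180°, 180°]; add 360° → +10.09°.

+10.09°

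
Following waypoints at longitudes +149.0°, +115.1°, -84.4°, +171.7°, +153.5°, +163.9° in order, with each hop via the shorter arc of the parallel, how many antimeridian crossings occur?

2

Leg 1: +149.0° → +115.1°, shortest Δλ = -33.9° (west) — does not cross 180°.
Leg 2: +115.1° → -84.4°, shortest Δλ = 160.5° (east) — crosses 180°.
Leg 3: -84.4° → +171.7°, shortest Δλ = -103.9° (west) — crosses 180°.
Leg 4: +171.7° → +153.5°, shortest Δλ = -18.2° (west) — does not cross 180°.
Leg 5: +153.5° → +163.9°, shortest Δλ = 10.4° (east) — does not cross 180°.
Total crossings: 2.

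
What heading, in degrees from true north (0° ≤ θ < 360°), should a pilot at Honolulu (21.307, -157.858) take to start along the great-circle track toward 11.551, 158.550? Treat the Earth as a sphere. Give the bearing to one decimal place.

264.0°

Δλ = 158.550 − -157.858 = 316.408°; wrapped into (−180°, 180°]: -43.592°.
θ = atan2( sin Δλ · cos φ₂ , cos φ₁ · sin φ₂ − sin φ₁ · cos φ₂ · cos Δλ )
  = atan2(-0.67555, -0.07129) = -96.024° → normalised to [0°, 360°): 263.976°.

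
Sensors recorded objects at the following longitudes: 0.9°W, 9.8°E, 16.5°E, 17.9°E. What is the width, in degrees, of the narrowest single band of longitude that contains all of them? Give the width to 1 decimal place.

18.8°

Sort the longitudes: -0.9°, +9.8°, +16.5°, +17.9°.
Eastward gaps between consecutive values (wrapping around): 10.7°, 6.7°, 1.4°, 341.2°.
Largest gap = 341.2° ⇒ minimal covering band is its complement: 360° − 341.2° = 18.8°.
Band runs from -0.9° eastward to +17.9°.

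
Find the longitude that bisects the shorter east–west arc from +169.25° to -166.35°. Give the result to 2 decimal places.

Signed shortest Δλ from +169.25° to -166.35° is +24.40°.
Midpoint longitude = +169.25° + (+24.40°)/2 = +169.25° + 12.20° = +181.45°.
Normalise into (−180°, 180°]: -178.55°.
(The naïve average (+169.25 + -166.35)/2 = 1.45° is on the wrong side of the globe.)

-178.55°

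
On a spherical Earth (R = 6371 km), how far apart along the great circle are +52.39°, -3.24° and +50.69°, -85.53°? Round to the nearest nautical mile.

2902 nmi

Δλ = -85.53 − -3.24 = -82.29°.
Δφ = 50.69 − 52.39 = -1.70°.
a = sin²(Δφ/2) + cos φ₁ · cos φ₂ · sin²(Δλ/2) = 0.167598.
c = 2·atan2(√a, √(1−a)) = 0.84356 rad → d = 6371·c ≈ 5374.35 km ≈ 2901.91 nmi.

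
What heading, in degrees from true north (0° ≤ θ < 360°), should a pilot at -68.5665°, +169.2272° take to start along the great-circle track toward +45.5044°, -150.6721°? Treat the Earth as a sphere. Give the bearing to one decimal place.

30.7°

Δλ = -150.6721 − 169.2272 = -319.8993°; wrapped into (−180°, 180°]: 40.1007°.
θ = atan2( sin Δλ · cos φ₂ , cos φ₁ · sin φ₂ − sin φ₁ · cos φ₂ · cos Δλ )
  = atan2(0.45144, 0.75967) = 30.721° → normalised to [0°, 360°): 30.721°.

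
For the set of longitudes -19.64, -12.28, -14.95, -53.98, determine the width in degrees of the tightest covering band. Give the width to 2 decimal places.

41.70°

Sort the longitudes: -53.98°, -19.64°, -14.95°, -12.28°.
Eastward gaps between consecutive values (wrapping around): 34.34°, 4.69°, 2.67°, 318.30°.
Largest gap = 318.30° ⇒ minimal covering band is its complement: 360° − 318.30° = 41.70°.
Band runs from -53.98° eastward to -12.28°.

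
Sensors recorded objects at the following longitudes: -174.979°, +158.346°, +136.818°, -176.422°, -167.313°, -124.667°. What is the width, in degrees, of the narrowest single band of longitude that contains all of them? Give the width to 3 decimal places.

Sort the longitudes: -176.422°, -174.979°, -167.313°, -124.667°, +136.818°, +158.346°.
Eastward gaps between consecutive values (wrapping around): 1.443°, 7.666°, 42.646°, 261.485°, 21.528°, 25.232°.
Largest gap = 261.485° ⇒ minimal covering band is its complement: 360° − 261.485° = 98.515°.
Band runs from +136.818° eastward to -124.667°, crossing the antimeridian.

98.515°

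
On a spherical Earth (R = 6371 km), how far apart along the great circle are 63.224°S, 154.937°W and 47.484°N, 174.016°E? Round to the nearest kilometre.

Δλ = 174.016 − -154.937 = 328.953°; wrapped into (−180°, 180°]: -31.047°.
Δφ = 47.484 − -63.224 = 110.708°.
a = sin²(Δφ/2) + cos φ₁ · cos φ₂ · sin²(Δλ/2) = 0.698610.
c = 2·atan2(√a, √(1−a)) = 1.97928 rad → d = 6371·c ≈ 12610.00 km.

12610 km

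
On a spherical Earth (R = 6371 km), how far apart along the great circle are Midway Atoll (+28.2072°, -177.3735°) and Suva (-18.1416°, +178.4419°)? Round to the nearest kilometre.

5173 km

Δλ = 178.4419 − -177.3735 = 355.8154°; wrapped into (−180°, 180°]: -4.1846°.
Δφ = -18.1416 − 28.2072 = -46.3488°.
a = sin²(Δφ/2) + cos φ₁ · cos φ₂ · sin²(Δλ/2) = 0.155983.
c = 2·atan2(√a, √(1−a)) = 0.81202 rad → d = 6371·c ≈ 5173.38 km.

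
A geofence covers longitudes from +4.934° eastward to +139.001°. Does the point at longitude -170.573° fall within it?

Band width going east from +4.934° to +139.001°: ((139.001 − 4.934) mod 360) = 134.067°.
Offset of -170.573° east of the west edge: ((-170.573 − 4.934) mod 360) = 184.493°.
184.493° > 134.067° ⇒ outside.

No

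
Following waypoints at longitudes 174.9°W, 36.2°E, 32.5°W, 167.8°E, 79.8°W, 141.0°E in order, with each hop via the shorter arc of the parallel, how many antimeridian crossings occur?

4

Leg 1: -174.9° → +36.2°, shortest Δλ = -148.9° (west) — crosses 180°.
Leg 2: +36.2° → -32.5°, shortest Δλ = -68.7° (west) — does not cross 180°.
Leg 3: -32.5° → +167.8°, shortest Δλ = -159.7° (west) — crosses 180°.
Leg 4: +167.8° → -79.8°, shortest Δλ = 112.4° (east) — crosses 180°.
Leg 5: -79.8° → +141.0°, shortest Δλ = -139.2° (west) — crosses 180°.
Total crossings: 4.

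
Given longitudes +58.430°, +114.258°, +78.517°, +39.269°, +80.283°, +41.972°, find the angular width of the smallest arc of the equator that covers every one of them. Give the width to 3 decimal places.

74.989°

Sort the longitudes: +39.269°, +41.972°, +58.430°, +78.517°, +80.283°, +114.258°.
Eastward gaps between consecutive values (wrapping around): 2.703°, 16.458°, 20.087°, 1.766°, 33.975°, 285.011°.
Largest gap = 285.011° ⇒ minimal covering band is its complement: 360° − 285.011° = 74.989°.
Band runs from +39.269° eastward to +114.258°.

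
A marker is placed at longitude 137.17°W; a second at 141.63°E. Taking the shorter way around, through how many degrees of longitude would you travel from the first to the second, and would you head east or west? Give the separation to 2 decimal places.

Raw difference: 141.63 − -137.17 = 278.8°.
Normalise into (−180°, 180°]: 278.8° − 360° = -81.2°.
Negative ⇒ the second point lies to the west; separation 81.20°.

81.20° west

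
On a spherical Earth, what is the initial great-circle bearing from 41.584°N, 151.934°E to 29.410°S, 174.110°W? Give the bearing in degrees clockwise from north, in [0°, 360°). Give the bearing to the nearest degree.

Δλ = -174.110 − 151.934 = -326.044°; wrapped into (−180°, 180°]: 33.956°.
θ = atan2( sin Δλ · cos φ₂ , cos φ₁ · sin φ₂ − sin φ₁ · cos φ₂ · cos Δλ )
  = atan2(0.48657, -0.84689) = 150.121° → normalised to [0°, 360°): 150.121°.

150°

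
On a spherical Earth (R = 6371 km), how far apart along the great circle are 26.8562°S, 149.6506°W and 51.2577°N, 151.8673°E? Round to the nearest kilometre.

10393 km

Δλ = 151.8673 − -149.6506 = 301.5179°; wrapped into (−180°, 180°]: -58.4821°.
Δφ = 51.2577 − -26.8562 = 78.1139°.
a = sin²(Δφ/2) + cos φ₁ · cos φ₂ · sin²(Δλ/2) = 0.530242.
c = 2·atan2(√a, √(1−a)) = 1.63132 rad → d = 6371·c ≈ 10393.12 km.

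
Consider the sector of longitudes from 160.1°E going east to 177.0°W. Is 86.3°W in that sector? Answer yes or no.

No

Band width going east from +160.1° to -177.0°: ((-177.0 − 160.1) mod 360) = 22.9°.
Offset of -86.3° east of the west edge: ((-86.3 − 160.1) mod 360) = 113.6°.
113.6° > 22.9° ⇒ outside.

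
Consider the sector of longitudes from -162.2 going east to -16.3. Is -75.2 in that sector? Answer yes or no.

Band width going east from -162.2° to -16.3°: ((-16.3 − -162.2) mod 360) = 145.9°.
Offset of -75.2° east of the west edge: ((-75.2 − -162.2) mod 360) = 87.0°.
87.0° ≤ 145.9° ⇒ inside.

Yes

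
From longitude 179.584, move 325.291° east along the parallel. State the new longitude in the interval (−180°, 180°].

Start at +179.584°; shift +325.291° → +504.875°.
+504.875° lies outside (−180°, 180°]; subtract 360° → +144.875°.

+144.875°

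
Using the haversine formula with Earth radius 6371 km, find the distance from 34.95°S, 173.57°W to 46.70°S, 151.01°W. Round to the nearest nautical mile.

Δλ = -151.01 − -173.57 = 22.56°.
Δφ = -46.70 − -34.95 = -11.75°.
a = sin²(Δφ/2) + cos φ₁ · cos φ₂ · sin²(Δλ/2) = 0.031985.
c = 2·atan2(√a, √(1−a)) = 0.35962 rad → d = 6371·c ≈ 2291.15 km ≈ 1237.12 nmi.

1237 nmi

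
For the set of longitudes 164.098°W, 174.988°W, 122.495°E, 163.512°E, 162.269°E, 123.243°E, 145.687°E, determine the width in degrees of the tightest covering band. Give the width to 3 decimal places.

Sort the longitudes: -174.988°, -164.098°, +122.495°, +123.243°, +145.687°, +162.269°, +163.512°.
Eastward gaps between consecutive values (wrapping around): 10.890°, 286.593°, 0.748°, 22.444°, 16.582°, 1.243°, 21.500°.
Largest gap = 286.593° ⇒ minimal covering band is its complement: 360° − 286.593° = 73.407°.
Band runs from +122.495° eastward to -164.098°, crossing the antimeridian.

73.407°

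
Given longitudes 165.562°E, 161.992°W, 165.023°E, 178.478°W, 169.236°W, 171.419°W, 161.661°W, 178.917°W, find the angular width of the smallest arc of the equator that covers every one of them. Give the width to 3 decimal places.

Sort the longitudes: -178.917°, -178.478°, -171.419°, -169.236°, -161.992°, -161.661°, +165.023°, +165.562°.
Eastward gaps between consecutive values (wrapping around): 0.439°, 7.059°, 2.183°, 7.244°, 0.331°, 326.684°, 0.539°, 15.521°.
Largest gap = 326.684° ⇒ minimal covering band is its complement: 360° − 326.684° = 33.316°.
Band runs from +165.023° eastward to -161.661°, crossing the antimeridian.

33.316°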